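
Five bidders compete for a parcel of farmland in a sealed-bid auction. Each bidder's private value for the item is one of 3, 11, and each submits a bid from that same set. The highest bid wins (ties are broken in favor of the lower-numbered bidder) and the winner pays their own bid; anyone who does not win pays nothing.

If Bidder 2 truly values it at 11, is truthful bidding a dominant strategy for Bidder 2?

Check each profile of the others' bids and compare truth against every alternative bid.
Others bid (3, 3, 3, 3): truth gives 0, best alternative gives 0.
Others bid (3, 3, 3, 11): truth gives 0, best alternative gives 0.
Others bid (3, 3, 11, 3): truth gives 0, best alternative gives 0.
Others bid (3, 3, 11, 11): truth gives 0, best alternative gives 0.
Others bid (3, 11, 3, 3): truth gives 0, best alternative gives 0.
Others bid (3, 11, 3, 11): truth gives 0, best alternative gives 0.
(Remaining 10 profiles checked similarly; truth is weakly best in each.)
In every case the truthful bid is at least as good as any alternative, so it is a dominant strategy.

Yes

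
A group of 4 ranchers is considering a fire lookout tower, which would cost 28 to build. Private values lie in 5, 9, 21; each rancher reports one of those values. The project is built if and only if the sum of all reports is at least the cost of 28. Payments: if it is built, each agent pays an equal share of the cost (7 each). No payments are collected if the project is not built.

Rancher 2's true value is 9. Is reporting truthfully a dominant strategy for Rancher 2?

No

Consider the case where Rancher 1 reports 5, Rancher 3 reports 5 and Rancher 4 reports 5.
Truthful report 9: project not built, utility 0.
Report 21 instead: project built, pays 7, utility 9 - 7 = 2.
Since 2 > 0, reporting 21 is strictly better here, so truthful reporting is not dominant.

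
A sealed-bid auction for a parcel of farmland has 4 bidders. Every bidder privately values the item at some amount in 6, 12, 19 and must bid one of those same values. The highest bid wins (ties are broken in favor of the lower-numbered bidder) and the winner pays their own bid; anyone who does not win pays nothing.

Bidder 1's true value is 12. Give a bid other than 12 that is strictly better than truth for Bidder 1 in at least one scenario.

6

Suppose Bidder 2 bids 6, Bidder 3 bids 6 and Bidder 4 bids 6.
Bid 12: wins, pays 12, utility 12 - 12 = 0.
Bid 6: wins, pays 6, utility 12 - 6 = 6.
So bidding 6 beats truth here (6 > 0).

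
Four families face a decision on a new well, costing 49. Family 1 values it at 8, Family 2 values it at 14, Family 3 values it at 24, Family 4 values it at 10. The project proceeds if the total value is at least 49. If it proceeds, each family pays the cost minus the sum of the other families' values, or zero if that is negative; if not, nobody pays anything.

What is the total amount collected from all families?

Total value 56 ≥ cost 49, so it is built.
Family 1: others sum to 48; max(0, 49 - 48) = 1.
Family 2: others sum to 42; max(0, 49 - 42) = 7.
Family 3: others sum to 32; max(0, 49 - 32) = 17.
Family 4: others sum to 46; max(0, 49 - 46) = 3.
Total collected = 1 + 7 + 17 + 3 = 28.

28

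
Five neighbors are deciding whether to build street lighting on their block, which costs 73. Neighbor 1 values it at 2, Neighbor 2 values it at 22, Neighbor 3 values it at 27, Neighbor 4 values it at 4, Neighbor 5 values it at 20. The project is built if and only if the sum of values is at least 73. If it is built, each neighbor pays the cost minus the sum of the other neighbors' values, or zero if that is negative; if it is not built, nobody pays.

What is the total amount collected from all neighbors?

65

Total value 75 ≥ cost 73, so it is built.
Neighbor 1: others sum to 73; max(0, 73 - 73) = 0.
Neighbor 2: others sum to 53; max(0, 73 - 53) = 20.
Neighbor 3: others sum to 48; max(0, 73 - 48) = 25.
Neighbor 4: others sum to 71; max(0, 73 - 71) = 2.
Neighbor 5: others sum to 55; max(0, 73 - 55) = 18.
Total collected = 0 + 20 + 25 + 2 + 18 = 65.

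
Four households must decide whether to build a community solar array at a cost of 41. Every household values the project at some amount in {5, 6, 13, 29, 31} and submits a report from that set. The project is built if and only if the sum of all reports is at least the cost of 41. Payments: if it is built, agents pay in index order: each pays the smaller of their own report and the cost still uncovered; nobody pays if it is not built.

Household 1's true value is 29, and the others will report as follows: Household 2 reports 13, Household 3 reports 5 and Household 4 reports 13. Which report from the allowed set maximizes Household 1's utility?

Report 5: project not built, utility 0.
Report 6: project not built, utility 0.
Report 13: project built, pays 13, utility 29 - 13 = 16.
Report 29: project built, pays 29, utility 29 - 29 = 0.
Report 31: project built, pays 31, utility 29 - 31 = -2.
The best choice is 13 with utility 16.

13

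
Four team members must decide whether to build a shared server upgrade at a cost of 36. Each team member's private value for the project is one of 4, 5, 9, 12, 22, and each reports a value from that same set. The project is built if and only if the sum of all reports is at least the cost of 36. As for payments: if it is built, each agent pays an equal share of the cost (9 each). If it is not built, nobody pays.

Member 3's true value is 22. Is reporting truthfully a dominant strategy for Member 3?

Yes

Check each profile of the others' reports and compare truth against every alternative report.
Others report (4, 4, 9): truth gives 13, best alternative gives 0.
Others report (4, 4, 12): truth gives 13, best alternative gives 0.
Others report (4, 5, 5): truth gives 13, best alternative gives 0.
Others report (4, 5, 9): truth gives 13, best alternative gives 0.
Others report (4, 5, 12): truth gives 13, best alternative gives 0.
Others report (4, 9, 4): truth gives 13, best alternative gives 0.
(Remaining 119 profiles checked similarly; truth is weakly best in each.)
In every case the truthful report is at least as good as any alternative, so it is a dominant strategy.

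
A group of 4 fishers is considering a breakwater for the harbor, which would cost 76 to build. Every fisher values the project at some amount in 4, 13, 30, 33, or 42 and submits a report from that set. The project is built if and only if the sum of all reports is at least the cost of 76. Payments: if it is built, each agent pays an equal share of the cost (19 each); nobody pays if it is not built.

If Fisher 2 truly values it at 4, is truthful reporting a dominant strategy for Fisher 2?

Check each profile of the others' reports and compare truth against every alternative report.
Others report (4, 30, 30): truth gives 0, best alternative gives -15.
Others report (4, 30, 33): truth gives 0, best alternative gives -15.
Others report (4, 33, 30): truth gives 0, best alternative gives -15.
Others report (4, 33, 33): truth gives 0, best alternative gives -15.
Others report (13, 13, 42): truth gives 0, best alternative gives -15.
Others report (13, 42, 13): truth gives 0, best alternative gives -15.
(Remaining 119 profiles checked similarly; truth is weakly best in each.)
In every case the truthful report is at least as good as any alternative, so it is a dominant strategy.

Yes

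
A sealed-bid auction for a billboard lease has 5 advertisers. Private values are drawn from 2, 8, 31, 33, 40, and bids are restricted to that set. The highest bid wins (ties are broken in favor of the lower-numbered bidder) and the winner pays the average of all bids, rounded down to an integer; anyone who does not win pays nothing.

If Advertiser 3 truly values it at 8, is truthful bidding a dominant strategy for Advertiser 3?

Check each profile of the others' bids and compare truth against every alternative bid.
Others bid (2, 2, 2, 2): truth gives 5, best alternative gives 1.
Others bid (2, 2, 2, 8): truth gives 4, best alternative gives 0.
Others bid (2, 2, 8, 2): truth gives 4, best alternative gives 0.
Others bid (2, 2, 8, 8): truth gives 3, best alternative gives 0.
Others bid (2, 2, 2, 31): truth gives 0, best alternative gives 0.
Others bid (2, 2, 2, 33): truth gives 0, best alternative gives 0.
(Remaining 619 profiles checked similarly; truth is weakly best in each.)
In every case the truthful bid is at least as good as any alternative, so it is a dominant strategy.

Yes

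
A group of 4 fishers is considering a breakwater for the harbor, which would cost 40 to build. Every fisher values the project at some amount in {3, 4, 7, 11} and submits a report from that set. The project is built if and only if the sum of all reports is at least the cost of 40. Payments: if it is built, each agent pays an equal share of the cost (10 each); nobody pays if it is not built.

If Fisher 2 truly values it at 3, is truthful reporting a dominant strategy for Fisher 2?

Check each profile of the others' reports and compare truth against every alternative report.
Others report (3, 3, 3): truth gives 0, best alternative gives 0.
Others report (3, 3, 4): truth gives 0, best alternative gives 0.
Others report (3, 3, 7): truth gives 0, best alternative gives 0.
Others report (3, 3, 11): truth gives 0, best alternative gives 0.
Others report (3, 4, 3): truth gives 0, best alternative gives 0.
Others report (3, 4, 4): truth gives 0, best alternative gives 0.
(Remaining 58 profiles checked similarly; truth is weakly best in each.)
In every case the truthful report is at least as good as any alternative, so it is a dominant strategy.

Yes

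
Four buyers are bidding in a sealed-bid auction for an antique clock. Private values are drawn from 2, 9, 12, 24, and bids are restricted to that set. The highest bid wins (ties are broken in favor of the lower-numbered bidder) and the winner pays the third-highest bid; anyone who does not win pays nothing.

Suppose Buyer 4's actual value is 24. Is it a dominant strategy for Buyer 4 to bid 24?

Yes

Check each profile of the others' bids and compare truth against every alternative bid.
Others bid (2, 2, 12): truth gives 22, best alternative gives 0.
Others bid (2, 12, 2): truth gives 22, best alternative gives 0.
Others bid (12, 2, 2): truth gives 22, best alternative gives 0.
Others bid (2, 9, 12): truth gives 15, best alternative gives 0.
Others bid (2, 12, 9): truth gives 15, best alternative gives 0.
Others bid (9, 2, 12): truth gives 15, best alternative gives 0.
(Remaining 58 profiles checked similarly; truth is weakly best in each.)
In every case the truthful bid is at least as good as any alternative, so it is a dominant strategy.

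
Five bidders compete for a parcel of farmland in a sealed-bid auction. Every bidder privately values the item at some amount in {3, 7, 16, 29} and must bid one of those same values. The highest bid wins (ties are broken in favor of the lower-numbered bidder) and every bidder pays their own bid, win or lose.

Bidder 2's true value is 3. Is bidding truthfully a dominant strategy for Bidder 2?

Check each profile of the others' bids and compare truth against every alternative bid.
Others bid (3, 3, 3, 16): truth gives -3, best alternative gives -7.
Others bid (3, 3, 3, 29): truth gives -3, best alternative gives -7.
Others bid (3, 3, 7, 16): truth gives -3, best alternative gives -7.
Others bid (3, 3, 7, 29): truth gives -3, best alternative gives -7.
Others bid (3, 3, 16, 3): truth gives -3, best alternative gives -7.
Others bid (3, 3, 16, 7): truth gives -3, best alternative gives -7.
(Remaining 250 profiles checked similarly; truth is weakly best in each.)
In every case the truthful bid is at least as good as any alternative, so it is a dominant strategy.

Yes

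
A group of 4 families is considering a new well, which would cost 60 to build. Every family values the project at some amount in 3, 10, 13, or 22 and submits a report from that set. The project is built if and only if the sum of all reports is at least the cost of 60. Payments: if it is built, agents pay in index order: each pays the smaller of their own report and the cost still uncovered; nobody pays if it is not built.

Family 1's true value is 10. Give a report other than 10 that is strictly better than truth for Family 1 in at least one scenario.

3

Suppose Family 2 reports 13, Family 3 reports 22 and Family 4 reports 22.
Report 10: project built, pays 10, utility 10 - 10 = 0.
Report 3: project built, pays 3, utility 10 - 3 = 7.
So reporting 3 beats truth here (7 > 0).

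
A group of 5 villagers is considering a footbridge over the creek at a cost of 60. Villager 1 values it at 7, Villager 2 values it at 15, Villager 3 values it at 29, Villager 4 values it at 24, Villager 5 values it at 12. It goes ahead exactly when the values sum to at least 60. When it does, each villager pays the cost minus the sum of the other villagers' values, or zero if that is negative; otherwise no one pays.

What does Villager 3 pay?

2

Total value 87 ≥ cost 60, so the project is built.
The other villagers' values sum to 58.
Cost minus that sum is 60 - 58 = 2.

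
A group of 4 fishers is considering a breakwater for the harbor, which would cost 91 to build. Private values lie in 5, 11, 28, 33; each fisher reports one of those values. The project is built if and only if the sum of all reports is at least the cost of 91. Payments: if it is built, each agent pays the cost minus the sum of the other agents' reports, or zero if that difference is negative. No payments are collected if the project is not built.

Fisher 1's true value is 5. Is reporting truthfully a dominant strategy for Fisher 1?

Check each profile of the others' reports and compare truth against every alternative report.
Others report (28, 28, 28): truth gives 0, best alternative gives -2.
Others report (28, 33, 33): truth gives 5, best alternative gives 5.
Others report (33, 28, 33): truth gives 5, best alternative gives 5.
Others report (33, 33, 28): truth gives 5, best alternative gives 5.
Others report (33, 33, 33): truth gives 5, best alternative gives 5.
Others report (28, 28, 33): truth gives 3, best alternative gives 3.
(Remaining 58 profiles checked similarly; truth is weakly best in each.)
In every case the truthful report is at least as good as any alternative, so it is a dominant strategy.

Yes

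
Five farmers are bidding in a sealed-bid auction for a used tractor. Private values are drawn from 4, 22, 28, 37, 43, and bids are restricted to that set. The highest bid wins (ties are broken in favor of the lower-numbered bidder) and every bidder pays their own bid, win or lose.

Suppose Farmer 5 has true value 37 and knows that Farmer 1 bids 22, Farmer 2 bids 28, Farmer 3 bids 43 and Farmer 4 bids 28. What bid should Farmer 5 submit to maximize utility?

4

Bid 4: loses but pays 4, utility -4.
Bid 22: loses but pays 22, utility -22.
Bid 28: loses but pays 28, utility -28.
Bid 37: loses but pays 37, utility -37.
Bid 43: loses but pays 43, utility -43.
The best choice is 4 with utility -4.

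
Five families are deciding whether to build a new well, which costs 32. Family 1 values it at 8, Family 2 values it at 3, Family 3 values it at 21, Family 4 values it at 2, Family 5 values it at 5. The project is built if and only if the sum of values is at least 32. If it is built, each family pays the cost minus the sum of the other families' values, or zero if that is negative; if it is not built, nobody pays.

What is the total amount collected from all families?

Total value 39 ≥ cost 32, so it is built.
Family 1: others sum to 31; max(0, 32 - 31) = 1.
Family 2: others sum to 36; max(0, 32 - 36) = 0.
Family 3: others sum to 18; max(0, 32 - 18) = 14.
Family 4: others sum to 37; max(0, 32 - 37) = 0.
Family 5: others sum to 34; max(0, 32 - 34) = 0.
Total collected = 1 + 0 + 14 + 0 + 0 = 15.

15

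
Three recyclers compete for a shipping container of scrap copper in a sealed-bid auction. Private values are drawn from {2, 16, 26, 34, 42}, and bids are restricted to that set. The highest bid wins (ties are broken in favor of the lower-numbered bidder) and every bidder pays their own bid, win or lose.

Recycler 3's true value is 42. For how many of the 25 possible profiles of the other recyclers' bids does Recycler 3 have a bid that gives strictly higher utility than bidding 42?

18

Others bid (2, 2): truth gives 0; bid 16 gives 26 > 0. Violating.
Others bid (2, 16): truth gives 0; bid 26 gives 16 > 0. Violating.
Others bid (2, 26): truth gives 0; bid 34 gives 8 > 0. Violating.
Others bid (2, 42): truth gives -42; bid 2 gives -2 > -42. Violating.
Others bid (2, 34): truth gives 0; no alternative beats it.
Others bid (16, 34): truth gives 0; no alternative beats it.
(Checking all 25 profiles: 18 have a profitable deviation, 7 do not.)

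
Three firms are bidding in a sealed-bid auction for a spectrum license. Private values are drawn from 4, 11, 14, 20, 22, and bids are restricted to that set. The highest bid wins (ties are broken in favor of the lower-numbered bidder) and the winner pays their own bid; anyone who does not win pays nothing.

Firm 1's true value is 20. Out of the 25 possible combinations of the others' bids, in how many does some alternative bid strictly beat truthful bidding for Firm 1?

9

Others bid (4, 4): truth gives 0; bid 4 gives 16 > 0. Violating.
Others bid (4, 11): truth gives 0; bid 11 gives 9 > 0. Violating.
Others bid (4, 14): truth gives 0; bid 14 gives 6 > 0. Violating.
Others bid (11, 4): truth gives 0; bid 11 gives 9 > 0. Violating.
Others bid (4, 20): truth gives 0; no alternative beats it.
Others bid (4, 22): truth gives 0; no alternative beats it.
(Checking all 25 profiles: 9 have a profitable deviation, 16 do not.)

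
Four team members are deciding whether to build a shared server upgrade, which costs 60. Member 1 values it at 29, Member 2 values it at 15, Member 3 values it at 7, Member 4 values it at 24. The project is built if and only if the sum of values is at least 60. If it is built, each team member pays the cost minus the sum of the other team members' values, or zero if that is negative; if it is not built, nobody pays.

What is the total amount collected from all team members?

23

Total value 75 ≥ cost 60, so it is built.
Member 1: others sum to 46; max(0, 60 - 46) = 14.
Member 2: others sum to 60; max(0, 60 - 60) = 0.
Member 3: others sum to 68; max(0, 60 - 68) = 0.
Member 4: others sum to 51; max(0, 60 - 51) = 9.
Total collected = 14 + 0 + 0 + 9 = 23.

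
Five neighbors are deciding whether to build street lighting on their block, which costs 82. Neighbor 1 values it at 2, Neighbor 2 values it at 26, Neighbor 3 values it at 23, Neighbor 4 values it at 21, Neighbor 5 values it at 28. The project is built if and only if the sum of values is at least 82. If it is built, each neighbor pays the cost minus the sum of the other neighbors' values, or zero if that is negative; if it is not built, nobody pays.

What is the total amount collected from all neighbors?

Total value 100 ≥ cost 82, so it is built.
Neighbor 1: others sum to 98; max(0, 82 - 98) = 0.
Neighbor 2: others sum to 74; max(0, 82 - 74) = 8.
Neighbor 3: others sum to 77; max(0, 82 - 77) = 5.
Neighbor 4: others sum to 79; max(0, 82 - 79) = 3.
Neighbor 5: others sum to 72; max(0, 82 - 72) = 10.
Total collected = 0 + 8 + 5 + 3 + 10 = 26.

26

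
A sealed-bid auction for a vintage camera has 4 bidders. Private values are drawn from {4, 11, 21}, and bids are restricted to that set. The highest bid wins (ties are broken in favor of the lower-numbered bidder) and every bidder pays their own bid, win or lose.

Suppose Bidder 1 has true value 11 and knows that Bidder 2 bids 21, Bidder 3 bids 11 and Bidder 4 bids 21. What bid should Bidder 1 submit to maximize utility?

4

Bid 4: loses but pays 4, utility -4.
Bid 11: loses but pays 11, utility -11.
Bid 21: wins, pays 21, utility 11 - 21 = -10.
The best choice is 4 with utility -4.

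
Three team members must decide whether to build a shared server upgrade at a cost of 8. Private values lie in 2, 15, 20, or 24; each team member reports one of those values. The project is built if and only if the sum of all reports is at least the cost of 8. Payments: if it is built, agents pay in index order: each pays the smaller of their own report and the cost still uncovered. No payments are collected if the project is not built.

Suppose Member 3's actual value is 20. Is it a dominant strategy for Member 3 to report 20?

Yes

Check each profile of the others' reports and compare truth against every alternative report.
Others report (2, 15): truth gives 20, best alternative gives 20.
Others report (2, 20): truth gives 20, best alternative gives 20.
Others report (2, 24): truth gives 20, best alternative gives 20.
Others report (15, 2): truth gives 20, best alternative gives 20.
Others report (15, 15): truth gives 20, best alternative gives 20.
Others report (15, 20): truth gives 20, best alternative gives 20.
(Remaining 10 profiles checked similarly; truth is weakly best in each.)
In every case the truthful report is at least as good as any alternative, so it is a dominant strategy.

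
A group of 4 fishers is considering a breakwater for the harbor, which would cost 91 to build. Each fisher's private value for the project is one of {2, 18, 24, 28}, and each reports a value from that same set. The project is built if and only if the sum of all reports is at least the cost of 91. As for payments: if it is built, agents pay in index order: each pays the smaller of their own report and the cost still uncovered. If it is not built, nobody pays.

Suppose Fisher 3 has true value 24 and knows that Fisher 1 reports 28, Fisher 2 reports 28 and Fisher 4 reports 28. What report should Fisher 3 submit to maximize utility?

Report 2: project not built, utility 0.
Report 18: project built, pays 18, utility 24 - 18 = 6.
Report 24: project built, pays 24, utility 24 - 24 = 0.
Report 28: project built, pays 28, utility 24 - 28 = -4.
The best choice is 18 with utility 6.

18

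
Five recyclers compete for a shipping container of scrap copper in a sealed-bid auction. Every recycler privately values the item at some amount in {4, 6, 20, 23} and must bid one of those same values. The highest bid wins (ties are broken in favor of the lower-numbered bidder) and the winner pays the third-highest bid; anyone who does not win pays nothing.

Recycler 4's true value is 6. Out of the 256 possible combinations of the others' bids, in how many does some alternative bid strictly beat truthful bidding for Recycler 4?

8

Others bid (4, 4, 4, 20): truth gives 0; bid 20 gives 2 > 0. Violating.
Others bid (4, 4, 4, 23): truth gives 0; bid 23 gives 2 > 0. Violating.
Others bid (4, 4, 6, 4): truth gives 0; bid 20 gives 2 > 0. Violating.
Others bid (4, 4, 20, 4): truth gives 0; bid 23 gives 2 > 0. Violating.
Others bid (4, 4, 4, 4): truth gives 2; no alternative beats it.
Others bid (4, 4, 4, 6): truth gives 2; no alternative beats it.
(Checking all 256 profiles: 8 have a profitable deviation, 248 do not.)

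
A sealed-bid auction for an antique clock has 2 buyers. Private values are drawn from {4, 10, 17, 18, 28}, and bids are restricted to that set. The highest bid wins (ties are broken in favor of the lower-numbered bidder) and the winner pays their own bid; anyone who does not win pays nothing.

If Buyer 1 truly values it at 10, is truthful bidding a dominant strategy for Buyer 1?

Consider the case where Buyer 2 bids 4.
Truthful bid 10: wins, pays 10, utility 10 - 10 = 0.
Bid 4 instead: wins, pays 4, utility 10 - 4 = 6.
Since 6 > 0, bidding 4 is strictly better here, so truthful bidding is not dominant.

No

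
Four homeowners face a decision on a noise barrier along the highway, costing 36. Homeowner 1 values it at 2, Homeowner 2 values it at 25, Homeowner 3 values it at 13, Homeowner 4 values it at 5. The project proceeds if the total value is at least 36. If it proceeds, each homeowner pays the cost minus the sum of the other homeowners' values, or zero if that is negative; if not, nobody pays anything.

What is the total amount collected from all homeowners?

Total value 45 ≥ cost 36, so it is built.
Homeowner 1: others sum to 43; max(0, 36 - 43) = 0.
Homeowner 2: others sum to 20; max(0, 36 - 20) = 16.
Homeowner 3: others sum to 32; max(0, 36 - 32) = 4.
Homeowner 4: others sum to 40; max(0, 36 - 40) = 0.
Total collected = 0 + 16 + 4 + 0 = 20.

20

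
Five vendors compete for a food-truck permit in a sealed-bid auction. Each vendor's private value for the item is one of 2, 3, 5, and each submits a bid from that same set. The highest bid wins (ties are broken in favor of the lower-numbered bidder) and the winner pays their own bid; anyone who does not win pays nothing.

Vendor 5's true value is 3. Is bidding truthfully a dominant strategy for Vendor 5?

Yes

Check each profile of the others' bids and compare truth against every alternative bid.
Others bid (2, 2, 2, 2): truth gives 0, best alternative gives 0.
Others bid (2, 2, 2, 3): truth gives 0, best alternative gives 0.
Others bid (2, 2, 2, 5): truth gives 0, best alternative gives 0.
Others bid (2, 2, 3, 2): truth gives 0, best alternative gives 0.
Others bid (2, 2, 3, 3): truth gives 0, best alternative gives 0.
Others bid (2, 2, 3, 5): truth gives 0, best alternative gives 0.
(Remaining 75 profiles checked similarly; truth is weakly best in each.)
In every case the truthful bid is at least as good as any alternative, so it is a dominant strategy.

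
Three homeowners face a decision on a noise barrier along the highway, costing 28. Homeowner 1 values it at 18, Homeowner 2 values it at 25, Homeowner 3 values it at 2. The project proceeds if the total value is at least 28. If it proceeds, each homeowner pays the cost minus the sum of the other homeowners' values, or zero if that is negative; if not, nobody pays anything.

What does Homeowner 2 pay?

8

Total value 45 ≥ cost 28, so the project is built.
The other homeowners' values sum to 20.
Cost minus that sum is 28 - 20 = 8.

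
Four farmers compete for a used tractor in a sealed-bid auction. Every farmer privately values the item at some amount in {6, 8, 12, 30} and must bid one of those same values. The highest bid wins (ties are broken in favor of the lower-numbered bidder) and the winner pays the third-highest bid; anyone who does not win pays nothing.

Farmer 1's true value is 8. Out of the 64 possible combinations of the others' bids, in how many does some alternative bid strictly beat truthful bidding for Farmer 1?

6

Others bid (6, 6, 12): truth gives 0; bid 12 gives 2 > 0. Violating.
Others bid (6, 6, 30): truth gives 0; bid 30 gives 2 > 0. Violating.
Others bid (6, 12, 6): truth gives 0; bid 12 gives 2 > 0. Violating.
Others bid (6, 30, 6): truth gives 0; bid 30 gives 2 > 0. Violating.
Others bid (6, 6, 6): truth gives 2; no alternative beats it.
Others bid (6, 6, 8): truth gives 2; no alternative beats it.
(Checking all 64 profiles: 6 have a profitable deviation, 58 do not.)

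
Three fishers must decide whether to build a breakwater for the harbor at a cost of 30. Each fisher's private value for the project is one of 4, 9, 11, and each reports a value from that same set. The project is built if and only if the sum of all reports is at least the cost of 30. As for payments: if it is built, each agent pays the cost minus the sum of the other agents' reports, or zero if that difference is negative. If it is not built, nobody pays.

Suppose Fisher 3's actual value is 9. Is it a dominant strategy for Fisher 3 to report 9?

Check each profile of the others' reports and compare truth against every alternative report.
Others report (11, 11): truth gives 1, best alternative gives 1.
Others report (4, 4): truth gives 0, best alternative gives 0.
Others report (4, 9): truth gives 0, best alternative gives 0.
Others report (4, 11): truth gives 0, best alternative gives 0.
Others report (9, 4): truth gives 0, best alternative gives 0.
Others report (9, 9): truth gives 0, best alternative gives 0.
(Remaining 3 profiles checked similarly; truth is weakly best in each.)
In every case the truthful report is at least as good as any alternative, so it is a dominant strategy.

Yes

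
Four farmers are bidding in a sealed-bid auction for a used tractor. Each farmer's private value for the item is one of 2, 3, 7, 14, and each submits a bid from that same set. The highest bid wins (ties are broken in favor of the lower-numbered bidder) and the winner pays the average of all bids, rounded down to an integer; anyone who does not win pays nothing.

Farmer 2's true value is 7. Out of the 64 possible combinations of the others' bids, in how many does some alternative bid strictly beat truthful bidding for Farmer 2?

Others bid (2, 2, 2): truth gives 4; bid 3 gives 5 > 4. Violating.
Others bid (2, 2, 3): truth gives 4; bid 3 gives 5 > 4. Violating.
Others bid (2, 3, 2): truth gives 4; bid 3 gives 5 > 4. Violating.
Others bid (2, 3, 3): truth gives 4; bid 3 gives 5 > 4. Violating.
Others bid (2, 2, 7): truth gives 3; no alternative beats it.
Others bid (2, 2, 14): truth gives 0; no alternative beats it.
(Checking all 64 profiles: 8 have a profitable deviation, 56 do not.)

8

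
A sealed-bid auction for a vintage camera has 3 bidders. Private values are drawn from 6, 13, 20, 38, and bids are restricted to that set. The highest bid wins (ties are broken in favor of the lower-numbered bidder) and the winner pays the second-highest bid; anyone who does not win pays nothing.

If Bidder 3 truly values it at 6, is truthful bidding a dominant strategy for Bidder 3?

Check each profile of the others' bids and compare truth against every alternative bid.
Others bid (6, 6): truth gives 0, best alternative gives 0.
Others bid (6, 13): truth gives 0, best alternative gives 0.
Others bid (6, 20): truth gives 0, best alternative gives 0.
Others bid (6, 38): truth gives 0, best alternative gives 0.
Others bid (13, 6): truth gives 0, best alternative gives 0.
Others bid (13, 13): truth gives 0, best alternative gives 0.
(Remaining 10 profiles checked similarly; truth is weakly best in each.)
In every case the truthful bid is at least as good as any alternative, so it is a dominant strategy.

Yes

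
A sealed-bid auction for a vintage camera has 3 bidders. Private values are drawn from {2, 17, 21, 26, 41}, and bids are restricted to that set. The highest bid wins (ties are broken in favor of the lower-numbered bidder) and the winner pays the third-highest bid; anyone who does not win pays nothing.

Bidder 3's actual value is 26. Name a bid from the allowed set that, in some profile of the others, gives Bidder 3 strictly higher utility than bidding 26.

Suppose Bidder 1 bids 2 and Bidder 2 bids 26.
Bid 26: loses, pays 0, utility 0.
Bid 41: wins, pays 2, utility 26 - 2 = 24.
So bidding 41 beats truth here (24 > 0).

41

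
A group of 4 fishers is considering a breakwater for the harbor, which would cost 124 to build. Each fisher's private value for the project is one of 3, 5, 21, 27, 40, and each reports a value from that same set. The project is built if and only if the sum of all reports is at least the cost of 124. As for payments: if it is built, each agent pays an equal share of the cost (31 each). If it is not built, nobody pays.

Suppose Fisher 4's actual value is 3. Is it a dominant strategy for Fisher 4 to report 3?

Check each profile of the others' reports and compare truth against every alternative report.
Others report (40, 40, 40): truth gives 0, best alternative gives -28.
Others report (3, 3, 3): truth gives 0, best alternative gives 0.
Others report (3, 3, 5): truth gives 0, best alternative gives 0.
Others report (3, 3, 21): truth gives 0, best alternative gives 0.
Others report (3, 3, 27): truth gives 0, best alternative gives 0.
Others report (3, 3, 40): truth gives 0, best alternative gives 0.
(Remaining 119 profiles checked similarly; truth is weakly best in each.)
In every case the truthful report is at least as good as any alternative, so it is a dominant strategy.

Yes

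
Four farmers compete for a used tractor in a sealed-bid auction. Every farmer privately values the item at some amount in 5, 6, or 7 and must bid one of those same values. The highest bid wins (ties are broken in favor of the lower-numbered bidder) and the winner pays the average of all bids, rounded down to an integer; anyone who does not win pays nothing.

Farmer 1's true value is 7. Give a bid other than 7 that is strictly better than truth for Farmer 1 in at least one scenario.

6

Suppose Farmer 2 bids 5, Farmer 3 bids 6 and Farmer 4 bids 6.
Bid 7: wins, pays 6, utility 7 - 6 = 1.
Bid 6: wins, pays 5, utility 7 - 5 = 2.
So bidding 6 beats truth here (2 > 1).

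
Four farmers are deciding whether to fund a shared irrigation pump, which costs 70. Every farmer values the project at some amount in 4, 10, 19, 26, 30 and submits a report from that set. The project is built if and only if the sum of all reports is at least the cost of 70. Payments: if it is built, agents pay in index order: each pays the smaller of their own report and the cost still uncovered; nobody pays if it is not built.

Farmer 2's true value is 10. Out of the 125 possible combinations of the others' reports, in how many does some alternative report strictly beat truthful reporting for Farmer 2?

Others report (10, 26, 30): truth gives 0; report 4 gives 6 > 0. Violating.
Others report (10, 30, 26): truth gives 0; report 4 gives 6 > 0. Violating.
Others report (10, 30, 30): truth gives 0; report 4 gives 6 > 0. Violating.
Others report (19, 19, 30): truth gives 0; report 4 gives 6 > 0. Violating.
Others report (4, 4, 4): truth gives 0; no alternative beats it.
Others report (4, 4, 10): truth gives 0; no alternative beats it.
(Checking all 125 profiles: 32 have a profitable deviation, 93 do not.)

32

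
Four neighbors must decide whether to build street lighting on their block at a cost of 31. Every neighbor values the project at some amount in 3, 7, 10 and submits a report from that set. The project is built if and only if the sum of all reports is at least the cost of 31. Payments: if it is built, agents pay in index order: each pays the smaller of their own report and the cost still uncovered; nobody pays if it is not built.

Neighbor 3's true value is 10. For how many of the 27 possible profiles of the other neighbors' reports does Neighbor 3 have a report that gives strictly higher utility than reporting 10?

7

Others report (7, 7, 10): truth gives 0; report 7 gives 3 > 0. Violating.
Others report (7, 10, 7): truth gives 0; report 7 gives 3 > 0. Violating.
Others report (7, 10, 10): truth gives 0; report 7 gives 3 > 0. Violating.
Others report (10, 7, 7): truth gives 0; report 7 gives 3 > 0. Violating.
Others report (3, 3, 3): truth gives 0; no alternative beats it.
Others report (3, 3, 7): truth gives 0; no alternative beats it.
(Checking all 27 profiles: 7 have a profitable deviation, 20 do not.)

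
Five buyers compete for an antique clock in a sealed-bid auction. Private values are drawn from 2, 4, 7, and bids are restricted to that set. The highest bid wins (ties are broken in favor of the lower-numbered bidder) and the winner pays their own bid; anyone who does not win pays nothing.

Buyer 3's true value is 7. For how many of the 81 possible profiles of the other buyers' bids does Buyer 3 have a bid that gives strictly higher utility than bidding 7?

4

Others bid (2, 2, 2, 2): truth gives 0; bid 4 gives 3 > 0. Violating.
Others bid (2, 2, 2, 4): truth gives 0; bid 4 gives 3 > 0. Violating.
Others bid (2, 2, 4, 2): truth gives 0; bid 4 gives 3 > 0. Violating.
Others bid (2, 2, 4, 4): truth gives 0; bid 4 gives 3 > 0. Violating.
Others bid (2, 2, 2, 7): truth gives 0; no alternative beats it.
Others bid (2, 2, 4, 7): truth gives 0; no alternative beats it.
(Checking all 81 profiles: 4 have a profitable deviation, 77 do not.)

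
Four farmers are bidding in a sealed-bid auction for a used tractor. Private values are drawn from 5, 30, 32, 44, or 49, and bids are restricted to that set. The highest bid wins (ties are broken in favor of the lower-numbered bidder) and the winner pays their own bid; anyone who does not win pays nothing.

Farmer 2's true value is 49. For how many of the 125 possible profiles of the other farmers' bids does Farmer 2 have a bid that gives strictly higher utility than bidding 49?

48

Others bid (5, 5, 5): truth gives 0; bid 30 gives 19 > 0. Violating.
Others bid (5, 5, 30): truth gives 0; bid 30 gives 19 > 0. Violating.
Others bid (5, 5, 32): truth gives 0; bid 32 gives 17 > 0. Violating.
Others bid (5, 5, 44): truth gives 0; bid 44 gives 5 > 0. Violating.
Others bid (5, 5, 49): truth gives 0; no alternative beats it.
Others bid (5, 30, 49): truth gives 0; no alternative beats it.
(Checking all 125 profiles: 48 have a profitable deviation, 77 do not.)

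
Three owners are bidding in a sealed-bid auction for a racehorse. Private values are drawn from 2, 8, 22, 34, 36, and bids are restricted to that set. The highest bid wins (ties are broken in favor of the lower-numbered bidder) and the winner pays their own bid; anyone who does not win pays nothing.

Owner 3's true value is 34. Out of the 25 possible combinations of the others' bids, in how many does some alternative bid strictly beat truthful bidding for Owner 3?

4

Others bid (2, 2): truth gives 0; bid 8 gives 26 > 0. Violating.
Others bid (2, 8): truth gives 0; bid 22 gives 12 > 0. Violating.
Others bid (8, 2): truth gives 0; bid 22 gives 12 > 0. Violating.
Others bid (8, 8): truth gives 0; bid 22 gives 12 > 0. Violating.
Others bid (2, 22): truth gives 0; no alternative beats it.
Others bid (2, 34): truth gives 0; no alternative beats it.
(Checking all 25 profiles: 4 have a profitable deviation, 21 do not.)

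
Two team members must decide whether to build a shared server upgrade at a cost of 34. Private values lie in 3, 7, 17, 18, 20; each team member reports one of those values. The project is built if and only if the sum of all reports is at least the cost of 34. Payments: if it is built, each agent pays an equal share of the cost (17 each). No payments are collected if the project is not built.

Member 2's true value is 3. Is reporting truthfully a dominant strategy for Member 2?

Check each profile of the others' reports and compare truth against every alternative report.
Others report (3): truth gives 0, best alternative gives 0.
Others report (7): truth gives 0, best alternative gives 0.
Others report (17): truth gives 0, best alternative gives 0.
Others report (18): truth gives 0, best alternative gives 0.
Others report (20): truth gives 0, best alternative gives 0.
In every case the truthful report is at least as good as any alternative, so it is a dominant strategy.

Yes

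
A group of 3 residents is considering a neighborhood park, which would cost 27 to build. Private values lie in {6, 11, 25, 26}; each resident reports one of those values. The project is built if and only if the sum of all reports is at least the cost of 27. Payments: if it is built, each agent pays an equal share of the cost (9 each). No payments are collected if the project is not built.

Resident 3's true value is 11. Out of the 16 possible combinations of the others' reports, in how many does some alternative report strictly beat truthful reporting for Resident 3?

Others report (6, 6): truth gives 0; report 25 gives 2 > 0. Violating.
Others report (6, 11): truth gives 2; no alternative beats it.
Others report (6, 25): truth gives 2; no alternative beats it.
(Checking all 16 profiles: 1 has a profitable deviation, 15 do not.)

1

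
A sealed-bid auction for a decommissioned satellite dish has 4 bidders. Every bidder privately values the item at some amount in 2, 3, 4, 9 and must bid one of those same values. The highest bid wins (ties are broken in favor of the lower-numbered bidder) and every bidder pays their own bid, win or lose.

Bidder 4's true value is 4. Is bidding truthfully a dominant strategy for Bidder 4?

No

Consider the case where Bidder 1 bids 2, Bidder 2 bids 2 and Bidder 3 bids 2.
Truthful bid 4: wins, pays 4, utility 4 - 4 = 0.
Bid 3 instead: wins, pays 3, utility 4 - 3 = 1.
Since 1 > 0, bidding 3 is strictly better here, so truthful bidding is not dominant.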